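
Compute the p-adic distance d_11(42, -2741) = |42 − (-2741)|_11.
d_11(42, -2741) = 1/121

Step 1 — x − y = 42 − (-2741) = 2783. Step 2 — v_11(2783) = 2 (factor: 2783 = (11^2 · 23); the sign does not affect v_p). Step 3 — |x − y|_11 = 11^{-2} = 1/121.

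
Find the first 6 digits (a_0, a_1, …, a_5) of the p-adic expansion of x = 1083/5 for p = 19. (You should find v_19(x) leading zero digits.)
(a_0, …, a_5) = (0, 0, 12, 7, 11, 7)

v_19(1083/5) = 2, so a_0 = ... = a_1 = 0. Factor out: x = 19^2 · u with u = 3/5 a unit in ℤ_19. Expand u iteratively via a_{v+i} = u_i mod 19, u_{i+1} = (u_i − a_{v+i})/19:
  u_0 = 3/5;  a_2 = 12;  u_1 = (u_0 − 12)/19 = -3/5
  u_1 = -3/5;  a_3 = 7;  u_2 = (u_1 − 7)/19 = -2/5
  u_2 = -2/5;  a_4 = 11;  u_3 = (u_2 − 11)/19 = -3/5
  u_3 = -3/5;  a_5 = 7;  u_4 = (u_3 − 7)/19 = -2/5
Digits: (0, 0, 12, 7, 11, 7).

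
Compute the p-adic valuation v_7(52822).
v_7(52822) = 4

v_7(n) is the largest exponent k such that 7^k divides n. Factor out: 52822 = 7^4 · 22. (Sign doesn't affect v_p.) So v_7(52822) = 4.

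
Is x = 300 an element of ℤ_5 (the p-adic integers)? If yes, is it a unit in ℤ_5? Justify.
x ∈ ℤ_5 but not a unit; v_5(x) = 2 > 0

ℤ_5 = {x ∈ ℚ_5 : v_5(x) ≥ 0} and ℤ_5^× = {x ∈ ℤ_5 : v_5(x) = 0}. Here v_5(300) = v_5(num) − v_5(den) = 2; compare against these criteria.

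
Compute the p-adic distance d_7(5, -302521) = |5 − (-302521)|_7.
d_7(5, -302521) = 1/16807

Step 1 — x − y = 5 − (-302521) = 302526. Step 2 — v_7(302526) = 5 (factor: 302526 = (7^5 · 18); the sign does not affect v_p). Step 3 — |x − y|_7 = 7^{-5} = 1/16807.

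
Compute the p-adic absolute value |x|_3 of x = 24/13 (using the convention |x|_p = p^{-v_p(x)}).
|24/13|_3 = 1/3

Step 1 — compute v_3(x) by factoring powers of 3 out of the numerator and denominator: v_3(24/13) = 1. Step 2 — apply |x|_p = p^{-v_p(x)} = 3^{-1} = 1/3.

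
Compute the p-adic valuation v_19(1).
v_19(1) = 0

v_19(n) is the largest exponent k such that 19^k divides n. Factor out: 1 = 19^0 · 1. (Sign doesn't affect v_p.) So v_19(1) = 0.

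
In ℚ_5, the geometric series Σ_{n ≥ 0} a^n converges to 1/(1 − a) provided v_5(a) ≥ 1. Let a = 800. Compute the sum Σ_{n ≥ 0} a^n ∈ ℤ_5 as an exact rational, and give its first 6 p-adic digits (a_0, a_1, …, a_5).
Σ a^n = 1/(1 − a) = -1/799;  first 6 digits = (1, 0, 2, 1, 0, 0)

v_5(a) = 2 ≥ 1, so the series converges in ℤ_5 to 1/(1 − a) = 1/(1 − 800) = -1/799. Expand this rational in ℤ_5: compute digits iteratively via d_i = x_i mod 5, x_{i+1} = (x_i − d_i)/5. The first 6 digits are (1, 0, 2, 1, 0, 0).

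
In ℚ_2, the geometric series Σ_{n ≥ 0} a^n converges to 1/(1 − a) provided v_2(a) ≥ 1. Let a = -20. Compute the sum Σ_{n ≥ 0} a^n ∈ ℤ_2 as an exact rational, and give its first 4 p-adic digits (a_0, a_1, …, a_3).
Σ a^n = 1/(1 − a) = 1/21;  first 4 digits = (1, 0, 1, 1)

v_2(a) = 2 ≥ 1, so the series converges in ℤ_2 to 1/(1 − a) = 1/(1 − (-20)) = 1/21. Expand this rational in ℤ_2: compute digits iteratively via d_i = x_i mod 2, x_{i+1} = (x_i − d_i)/2. The first 4 digits are (1, 0, 1, 1).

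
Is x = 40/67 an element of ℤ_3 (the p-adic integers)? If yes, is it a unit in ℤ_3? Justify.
x ∈ ℤ_3^× (unit); v_3(x) = 0

ℤ_3 = {x ∈ ℚ_3 : v_3(x) ≥ 0} and ℤ_3^× = {x ∈ ℤ_3 : v_3(x) = 0}. Here v_3(40/67) = v_3(num) − v_3(den) = 0; compare against these criteria.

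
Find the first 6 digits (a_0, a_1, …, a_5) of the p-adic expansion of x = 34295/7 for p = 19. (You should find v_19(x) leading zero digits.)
(a_0, …, a_5) = (0, 0, 0, 17, 10, 13)

v_19(34295/7) = 3, so a_0 = ... = a_2 = 0. Factor out: x = 19^3 · u with u = 5/7 a unit in ℤ_19. Expand u iteratively via a_{v+i} = u_i mod 19, u_{i+1} = (u_i − a_{v+i})/19:
  u_0 = 5/7;  a_3 = 17;  u_1 = (u_0 − 17)/19 = -6/7
  u_1 = -6/7;  a_4 = 10;  u_2 = (u_1 − 10)/19 = -4/7
  u_2 = -4/7;  a_5 = 13;  u_3 = (u_2 − 13)/19 = -5/7
Digits: (0, 0, 0, 17, 10, 13).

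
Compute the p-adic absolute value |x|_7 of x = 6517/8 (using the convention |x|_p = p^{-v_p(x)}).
|6517/8|_7 = 1/343

Step 1 — compute v_7(x) by factoring powers of 7 out of the numerator and denominator: v_7(6517/8) = 3. Step 2 — apply |x|_p = p^{-v_p(x)} = 7^{-3} = 1/343.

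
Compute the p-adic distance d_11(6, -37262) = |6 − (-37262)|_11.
d_11(6, -37262) = 1/1331

Step 1 — x − y = 6 − (-37262) = 37268. Step 2 — v_11(37268) = 3 (factor: 37268 = (11^3 · 28); the sign does not affect v_p). Step 3 — |x − y|_11 = 11^{-3} = 1/1331.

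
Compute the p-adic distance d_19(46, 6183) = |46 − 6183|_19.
d_19(46, 6183) = 1/361

Step 1 — x − y = 46 − 6183 = -6137. Step 2 — v_19(-6137) = 2 (factor: -6137 = −(19^2 · 17); the sign does not affect v_p). Step 3 — |x − y|_19 = 19^{-2} = 1/361.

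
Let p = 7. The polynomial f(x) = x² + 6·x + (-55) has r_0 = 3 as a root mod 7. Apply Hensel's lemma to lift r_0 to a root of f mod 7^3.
r_2 = 332 (mod 343)

Hensel: r_{i+1} = r_i − f(r_i)·(f′(r_i))^{-1} mod 7^{i+2}, f′(x) = 2x + 6. Iterate:
  r_0 = 3 (mod 7)
  r_1 = 38 (mod 49)
  r_2 = 332 (mod 343)
Final: r = 332 satisfies f(r) ≡ 0 mod 7^3.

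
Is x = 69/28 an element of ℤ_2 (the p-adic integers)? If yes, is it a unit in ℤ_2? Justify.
x ∉ ℤ_2 (v_2(x) = -2 < 0)

ℤ_2 = {x ∈ ℚ_2 : v_2(x) ≥ 0} and ℤ_2^× = {x ∈ ℤ_2 : v_2(x) = 0}. Here v_2(69/28) = v_2(num) − v_2(den) = -2; compare against these criteria.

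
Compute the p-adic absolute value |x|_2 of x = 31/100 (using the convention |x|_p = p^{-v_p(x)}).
|31/100|_2 = 4

Step 1 — compute v_2(x) by factoring powers of 2 out of the numerator and denominator: v_2(31/100) = -2. Step 2 — apply |x|_p = p^{-v_p(x)} = 2^{2} = 4.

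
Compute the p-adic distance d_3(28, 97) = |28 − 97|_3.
d_3(28, 97) = 1/3

Step 1 — x − y = 28 − 97 = -69. Step 2 — v_3(-69) = 1 (factor: -69 = −(3^1 · 23); the sign does not affect v_p). Step 3 — |x − y|_3 = 3^{-1} = 1/3.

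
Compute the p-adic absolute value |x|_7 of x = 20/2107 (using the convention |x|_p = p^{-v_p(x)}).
|20/2107|_7 = 49

Step 1 — compute v_7(x) by factoring powers of 7 out of the numerator and denominator: v_7(20/2107) = -2. Step 2 — apply |x|_p = p^{-v_p(x)} = 7^{2} = 49.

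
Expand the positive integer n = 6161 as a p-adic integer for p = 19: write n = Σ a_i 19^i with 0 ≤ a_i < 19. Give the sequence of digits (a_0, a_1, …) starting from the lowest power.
(a_0, a_1, …) = (5, 1, 17)

Repeated division by 19 gives the digits low-to-high: 6161 = 5 + 1·19^1 + 17·19^2. Digit sequence: (5, 1, 17).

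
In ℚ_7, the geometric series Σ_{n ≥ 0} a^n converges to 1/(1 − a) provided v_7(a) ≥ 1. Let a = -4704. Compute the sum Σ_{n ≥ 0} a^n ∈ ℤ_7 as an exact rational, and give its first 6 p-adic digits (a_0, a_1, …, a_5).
Σ a^n = 1/(1 − a) = 1/4705;  first 6 digits = (1, 0, 2, 0, 2, 0)

v_7(a) = 2 ≥ 1, so the series converges in ℤ_7 to 1/(1 − a) = 1/(1 − (-4704)) = 1/4705. Expand this rational in ℤ_7: compute digits iteratively via d_i = x_i mod 7, x_{i+1} = (x_i − d_i)/7. The first 6 digits are (1, 0, 2, 0, 2, 0).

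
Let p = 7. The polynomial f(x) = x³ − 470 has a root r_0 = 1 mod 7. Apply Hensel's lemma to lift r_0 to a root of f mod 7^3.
r_2 = 337 (mod 343)

Hensel: r_{i+1} = r_i − f(r_i)/f′(r_i) mod 7^{i+2}, where f′(x) = 3x². Iterate:
  r_0 = 1 (mod 7)
  r_1 = 43 (mod 49)
  r_2 = 337 (mod 343)
Final: r = 337 with f(r) ≡ 0 mod 7^3.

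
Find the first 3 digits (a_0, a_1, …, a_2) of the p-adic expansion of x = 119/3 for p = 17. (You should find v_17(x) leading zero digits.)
(a_0, …, a_2) = (0, 8, 11)

v_17(119/3) = 1, so a_0 = ... = a_0 = 0. Factor out: x = 17^1 · u with u = 7/3 a unit in ℤ_17. Expand u iteratively via a_{v+i} = u_i mod 17, u_{i+1} = (u_i − a_{v+i})/17:
  u_0 = 7/3;  a_1 = 8;  u_1 = (u_0 − 8)/17 = -1/3
  u_1 = -1/3;  a_2 = 11;  u_2 = (u_1 − 11)/17 = -2/3
Digits: (0, 8, 11).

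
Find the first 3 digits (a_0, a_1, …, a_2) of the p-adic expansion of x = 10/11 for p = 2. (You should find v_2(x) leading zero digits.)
(a_0, …, a_2) = (0, 1, 1)

v_2(10/11) = 1, so a_0 = ... = a_0 = 0. Factor out: x = 2^1 · u with u = 5/11 a unit in ℤ_2. Expand u iteratively via a_{v+i} = u_i mod 2, u_{i+1} = (u_i − a_{v+i})/2:
  u_0 = 5/11;  a_1 = 1;  u_1 = (u_0 − 1)/2 = -3/11
  u_1 = -3/11;  a_2 = 1;  u_2 = (u_1 − 1)/2 = -7/11
Digits: (0, 1, 1).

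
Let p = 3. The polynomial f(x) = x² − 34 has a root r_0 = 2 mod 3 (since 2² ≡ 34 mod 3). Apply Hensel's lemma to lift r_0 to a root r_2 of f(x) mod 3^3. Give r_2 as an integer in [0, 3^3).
r_2 = 14 (mod 27)

Hensel's recurrence: r_{i+1} = r_i − f(r_i)·(f′(r_i))^{-1} mod 3^{i+2}, with f′(x) = 2x. Iterate:
  r_0 = 2 (mod 3)
  r_1 = 5 (mod 9)
  r_2 = 14 (mod 27)
Final: r_2 = 14, and one checks f(r_2) ≡ 0 mod 3^3.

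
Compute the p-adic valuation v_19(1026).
v_19(1026) = 1

v_19(n) is the largest exponent k such that 19^k divides n. Factor out: 1026 = 19^1 · 54. (Sign doesn't affect v_p.) So v_19(1026) = 1.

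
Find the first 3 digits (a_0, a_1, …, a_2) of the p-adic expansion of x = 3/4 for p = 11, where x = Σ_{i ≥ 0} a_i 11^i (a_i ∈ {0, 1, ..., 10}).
(a_0, …, a_2) = (9, 2, 8)

v_11(3/4) = 0 (numerator and denominator both coprime to 11), so x ∈ ℤ_11^×. Compute digits iteratively via a_i = x_i mod 11, x_{i+1} = (x_i − a_i)/11, with x_0 = x:
  x_0 = 3/4;  a_0 = 9;  x_1 = (x_0 − 9)/11 = -3/4
  x_1 = -3/4;  a_1 = 2;  x_2 = (x_1 − 2)/11 = -1/4
  x_2 = -1/4;  a_2 = 8;  x_3 = (x_2 − 8)/11 = -3/4
Digits: (9, 2, 8).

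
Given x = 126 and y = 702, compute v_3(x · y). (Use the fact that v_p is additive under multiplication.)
v_3(88452) = 5

v_p(x) = 2 (factor: 126 = 3^2 · 14); v_p(y) = 3 (factor: 702 = 3^3 · 26). Additivity: v_p(xy) = v_p(x) + v_p(y) = 2 + 3 = 5. (Direct check: xy = 88452 = 3^5 · (364).)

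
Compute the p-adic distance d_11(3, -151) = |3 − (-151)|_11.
d_11(3, -151) = 1/11

Step 1 — x − y = 3 − (-151) = 154. Step 2 — v_11(154) = 1 (factor: 154 = (11^1 · 14); the sign does not affect v_p). Step 3 — |x − y|_11 = 11^{-1} = 1/11.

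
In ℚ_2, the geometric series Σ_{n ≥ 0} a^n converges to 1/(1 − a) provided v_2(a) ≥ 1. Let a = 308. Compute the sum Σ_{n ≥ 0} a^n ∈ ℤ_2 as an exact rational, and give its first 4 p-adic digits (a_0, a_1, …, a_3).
Σ a^n = 1/(1 − a) = -1/307;  first 4 digits = (1, 0, 1, 0)

v_2(a) = 2 ≥ 1, so the series converges in ℤ_2 to 1/(1 − a) = 1/(1 − 308) = -1/307. Expand this rational in ℤ_2: compute digits iteratively via d_i = x_i mod 2, x_{i+1} = (x_i − d_i)/2. The first 4 digits are (1, 0, 1, 0).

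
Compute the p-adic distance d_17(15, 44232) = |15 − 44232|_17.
d_17(15, 44232) = 1/4913

Step 1 — x − y = 15 − 44232 = -44217. Step 2 — v_17(-44217) = 3 (factor: -44217 = −(17^3 · 9); the sign does not affect v_p). Step 3 — |x − y|_17 = 17^{-3} = 1/4913.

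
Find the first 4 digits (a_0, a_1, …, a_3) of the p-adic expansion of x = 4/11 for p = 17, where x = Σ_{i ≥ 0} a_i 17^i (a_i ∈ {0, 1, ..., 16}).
(a_0, …, a_3) = (5, 9, 1, 3)

v_17(4/11) = 0 (numerator and denominator both coprime to 17), so x ∈ ℤ_17^×. Compute digits iteratively via a_i = x_i mod 17, x_{i+1} = (x_i − a_i)/17, with x_0 = x:
  x_0 = 4/11;  a_0 = 5;  x_1 = (x_0 − 5)/17 = -3/11
  x_1 = -3/11;  a_1 = 9;  x_2 = (x_1 − 9)/17 = -6/11
  x_2 = -6/11;  a_2 = 1;  x_3 = (x_2 − 1)/17 = -1/11
  x_3 = -1/11;  a_3 = 3;  x_4 = (x_3 − 3)/17 = -2/11
Digits: (5, 9, 1, 3).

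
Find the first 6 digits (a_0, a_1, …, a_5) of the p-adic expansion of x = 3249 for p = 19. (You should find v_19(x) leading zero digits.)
(a_0, …, a_5) = (0, 0, 9, 0, 0, 0)

v_19(3249) = 2, so a_0 = ... = a_1 = 0. Factor out: x = 19^2 · u with u = 9 a unit in ℤ_19. Expand u iteratively via a_{v+i} = u_i mod 19, u_{i+1} = (u_i − a_{v+i})/19:
  u_0 = 9;  a_2 = 9;  u_1 = (u_0 − 9)/19 = 0
  u_1 = 0;  a_3 = 0;  u_2 = (u_1 − 0)/19 = 0
  u_2 = 0;  a_4 = 0;  u_3 = (u_2 − 0)/19 = 0
  u_3 = 0;  a_5 = 0;  u_4 = (u_3 − 0)/19 = 0
Digits: (0, 0, 9, 0, 0, 0).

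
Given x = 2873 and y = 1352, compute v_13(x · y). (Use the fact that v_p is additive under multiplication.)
v_13(3884296) = 4

v_p(x) = 2 (factor: 2873 = 13^2 · 17); v_p(y) = 2 (factor: 1352 = 13^2 · 8). Additivity: v_p(xy) = v_p(x) + v_p(y) = 2 + 2 = 4. (Direct check: xy = 3884296 = 13^4 · (136).)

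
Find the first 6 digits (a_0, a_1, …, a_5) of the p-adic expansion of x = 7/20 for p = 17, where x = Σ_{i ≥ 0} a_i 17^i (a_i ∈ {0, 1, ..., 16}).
(a_0, …, a_5) = (8, 14, 0, 11, 7, 14)

v_17(7/20) = 0 (numerator and denominator both coprime to 17), so x ∈ ℤ_17^×. Compute digits iteratively via a_i = x_i mod 17, x_{i+1} = (x_i − a_i)/17, with x_0 = x:
  x_0 = 7/20;  a_0 = 8;  x_1 = (x_0 − 8)/17 = -9/20
  x_1 = -9/20;  a_1 = 14;  x_2 = (x_1 − 14)/17 = -17/20
  x_2 = -17/20;  a_2 = 0;  x_3 = (x_2 − 0)/17 = -1/20
  x_3 = -1/20;  a_3 = 11;  x_4 = (x_3 − 11)/17 = -13/20
  x_4 = -13/20;  a_4 = 7;  x_5 = (x_4 − 7)/17 = -9/20
  x_5 = -9/20;  a_5 = 14;  x_6 = (x_5 − 14)/17 = -17/20
Digits: (8, 14, 0, 11, 7, 14).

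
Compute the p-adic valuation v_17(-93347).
v_17(-93347) = 3

v_17(n) is the largest exponent k such that 17^k divides n. Factor out: -93347 = -17^3 · 19. (Sign doesn't affect v_p.) So v_17(-93347) = 3.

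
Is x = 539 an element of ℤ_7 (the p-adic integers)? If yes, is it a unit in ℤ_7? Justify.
x ∈ ℤ_7 but not a unit; v_7(x) = 2 > 0

ℤ_7 = {x ∈ ℚ_7 : v_7(x) ≥ 0} and ℤ_7^× = {x ∈ ℤ_7 : v_7(x) = 0}. Here v_7(539) = v_7(num) − v_7(den) = 2; compare against these criteria.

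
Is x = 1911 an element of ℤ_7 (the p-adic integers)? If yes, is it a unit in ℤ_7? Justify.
x ∈ ℤ_7 but not a unit; v_7(x) = 2 > 0

ℤ_7 = {x ∈ ℚ_7 : v_7(x) ≥ 0} and ℤ_7^× = {x ∈ ℤ_7 : v_7(x) = 0}. Here v_7(1911) = v_7(num) − v_7(den) = 2; compare against these criteria.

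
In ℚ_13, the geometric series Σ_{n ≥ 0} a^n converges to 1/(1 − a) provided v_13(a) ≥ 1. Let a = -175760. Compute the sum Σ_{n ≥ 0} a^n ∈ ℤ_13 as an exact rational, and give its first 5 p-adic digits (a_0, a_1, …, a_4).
Σ a^n = 1/(1 − a) = 1/175761;  first 5 digits = (1, 0, 0, 11, 6)

v_13(a) = 3 ≥ 1, so the series converges in ℤ_13 to 1/(1 − a) = 1/(1 − (-175760)) = 1/175761. Expand this rational in ℤ_13: compute digits iteratively via d_i = x_i mod 13, x_{i+1} = (x_i − d_i)/13. The first 5 digits are (1, 0, 0, 11, 6).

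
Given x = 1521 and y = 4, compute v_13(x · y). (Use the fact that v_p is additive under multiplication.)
v_13(6084) = 2

v_p(x) = 2 (factor: 1521 = 13^2 · 9); v_p(y) = 0 (factor: 4 = 13^0 · 4). Additivity: v_p(xy) = v_p(x) + v_p(y) = 2 + 0 = 2. (Direct check: xy = 6084 = 13^2 · (36).)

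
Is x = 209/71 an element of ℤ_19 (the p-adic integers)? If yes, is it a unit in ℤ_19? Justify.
x ∈ ℤ_19 but not a unit; v_19(x) = 1 > 0

ℤ_19 = {x ∈ ℚ_19 : v_19(x) ≥ 0} and ℤ_19^× = {x ∈ ℤ_19 : v_19(x) = 0}. Here v_19(209/71) = v_19(num) − v_19(den) = 1; compare against these criteria.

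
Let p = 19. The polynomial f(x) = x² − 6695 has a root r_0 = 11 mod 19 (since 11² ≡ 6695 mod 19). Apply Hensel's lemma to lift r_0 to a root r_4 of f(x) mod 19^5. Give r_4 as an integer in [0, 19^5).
r_4 = 1339587 (mod 2476099)

Hensel's recurrence: r_{i+1} = r_i − f(r_i)·(f′(r_i))^{-1} mod 19^{i+2}, with f′(x) = 2x. Iterate:
  r_0 = 11 (mod 19)
  r_1 = 277 (mod 361)
  r_2 = 2082 (mod 6859)
  r_3 = 36377 (mod 130321)
  r_4 = 1339587 (mod 2476099)
Final: r_4 = 1339587, and one checks f(r_4) ≡ 0 mod 19^5.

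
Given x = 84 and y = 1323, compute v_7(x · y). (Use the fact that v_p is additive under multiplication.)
v_7(111132) = 3

v_p(x) = 1 (factor: 84 = 7^1 · 12); v_p(y) = 2 (factor: 1323 = 7^2 · 27). Additivity: v_p(xy) = v_p(x) + v_p(y) = 1 + 2 = 3. (Direct check: xy = 111132 = 7^3 · (324).)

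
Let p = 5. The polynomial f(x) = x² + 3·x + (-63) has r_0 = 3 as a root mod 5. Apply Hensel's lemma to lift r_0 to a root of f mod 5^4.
r_3 = 533 (mod 625)

Hensel: r_{i+1} = r_i − f(r_i)·(f′(r_i))^{-1} mod 5^{i+2}, f′(x) = 2x + 3. Iterate:
  r_0 = 3 (mod 5)
  r_1 = 8 (mod 25)
  r_2 = 33 (mod 125)
  r_3 = 533 (mod 625)
Final: r = 533 satisfies f(r) ≡ 0 mod 5^4.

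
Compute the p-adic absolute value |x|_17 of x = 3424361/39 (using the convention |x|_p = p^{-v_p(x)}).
|3424361/39|_17 = 1/83521

Step 1 — compute v_17(x) by factoring powers of 17 out of the numerator and denominator: v_17(3424361/39) = 4. Step 2 — apply |x|_p = p^{-v_p(x)} = 17^{-4} = 1/83521.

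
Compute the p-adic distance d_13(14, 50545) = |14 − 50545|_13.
d_13(14, 50545) = 1/2197

Step 1 — x − y = 14 − 50545 = -50531. Step 2 — v_13(-50531) = 3 (factor: -50531 = −(13^3 · 23); the sign does not affect v_p). Step 3 — |x − y|_13 = 13^{-3} = 1/2197.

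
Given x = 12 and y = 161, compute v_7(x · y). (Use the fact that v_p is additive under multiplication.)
v_7(1932) = 1

v_p(x) = 0 (factor: 12 = 7^0 · 12); v_p(y) = 1 (factor: 161 = 7^1 · 23). Additivity: v_p(xy) = v_p(x) + v_p(y) = 0 + 1 = 1. (Direct check: xy = 1932 = 7^1 · (276).)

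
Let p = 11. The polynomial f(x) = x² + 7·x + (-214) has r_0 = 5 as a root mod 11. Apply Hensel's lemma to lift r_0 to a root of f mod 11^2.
r_1 = 71 (mod 121)

Hensel: r_{i+1} = r_i − f(r_i)·(f′(r_i))^{-1} mod 11^{i+2}, f′(x) = 2x + 7. Iterate:
  r_0 = 5 (mod 11)
  r_1 = 71 (mod 121)
Final: r = 71 satisfies f(r) ≡ 0 mod 11^2.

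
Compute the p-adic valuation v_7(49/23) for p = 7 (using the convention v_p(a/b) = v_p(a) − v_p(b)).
v_7(49/23) = 2

Factor powers of 7 from the numerator and denominator of the reduced fraction: 49 = 7^2 · 1 and 23 = 7^0 · 23. Apply v_p(a/b) = v_p(a) − v_p(b): v_7(49/23) = 2 − 0 = 2.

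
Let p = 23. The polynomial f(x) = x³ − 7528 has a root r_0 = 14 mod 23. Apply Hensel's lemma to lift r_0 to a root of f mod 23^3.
r_2 = 1440 (mod 12167)

Hensel: r_{i+1} = r_i − f(r_i)/f′(r_i) mod 23^{i+2}, where f′(x) = 3x². Iterate:
  r_0 = 14 (mod 23)
  r_1 = 382 (mod 529)
  r_2 = 1440 (mod 12167)
Final: r = 1440 with f(r) ≡ 0 mod 23^3.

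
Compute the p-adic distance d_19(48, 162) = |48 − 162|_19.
d_19(48, 162) = 1/19

Step 1 — x − y = 48 − 162 = -114. Step 2 — v_19(-114) = 1 (factor: -114 = −(19^1 · 6); the sign does not affect v_p). Step 3 — |x − y|_19 = 19^{-1} = 1/19.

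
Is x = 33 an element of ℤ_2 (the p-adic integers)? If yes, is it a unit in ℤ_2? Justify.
x ∈ ℤ_2^× (unit); v_2(x) = 0

ℤ_2 = {x ∈ ℚ_2 : v_2(x) ≥ 0} and ℤ_2^× = {x ∈ ℤ_2 : v_2(x) = 0}. Here v_2(33) = v_2(num) − v_2(den) = 0; compare against these criteria.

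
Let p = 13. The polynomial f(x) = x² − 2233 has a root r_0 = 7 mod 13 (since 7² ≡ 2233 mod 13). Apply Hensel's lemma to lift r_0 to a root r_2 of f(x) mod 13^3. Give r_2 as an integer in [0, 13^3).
r_2 = 2191 (mod 2197)

Hensel's recurrence: r_{i+1} = r_i − f(r_i)·(f′(r_i))^{-1} mod 13^{i+2}, with f′(x) = 2x. Iterate:
  r_0 = 7 (mod 13)
  r_1 = 163 (mod 169)
  r_2 = 2191 (mod 2197)
Final: r_2 = 2191, and one checks f(r_2) ≡ 0 mod 13^3.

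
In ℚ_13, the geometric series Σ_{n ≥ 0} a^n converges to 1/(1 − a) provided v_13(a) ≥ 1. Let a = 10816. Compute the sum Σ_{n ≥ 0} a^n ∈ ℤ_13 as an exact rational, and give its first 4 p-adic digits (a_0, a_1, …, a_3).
Σ a^n = 1/(1 − a) = -1/10815;  first 4 digits = (1, 0, 12, 4)

v_13(a) = 2 ≥ 1, so the series converges in ℤ_13 to 1/(1 − a) = 1/(1 − 10816) = -1/10815. Expand this rational in ℤ_13: compute digits iteratively via d_i = x_i mod 13, x_{i+1} = (x_i − d_i)/13. The first 4 digits are (1, 0, 12, 4).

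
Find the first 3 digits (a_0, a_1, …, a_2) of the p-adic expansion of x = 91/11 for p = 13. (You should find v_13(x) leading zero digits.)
(a_0, …, a_2) = (0, 3, 1)

v_13(91/11) = 1, so a_0 = ... = a_0 = 0. Factor out: x = 13^1 · u with u = 7/11 a unit in ℤ_13. Expand u iteratively via a_{v+i} = u_i mod 13, u_{i+1} = (u_i − a_{v+i})/13:
  u_0 = 7/11;  a_1 = 3;  u_1 = (u_0 − 3)/13 = -2/11
  u_1 = -2/11;  a_2 = 1;  u_2 = (u_1 − 1)/13 = -1/11
Digits: (0, 3, 1).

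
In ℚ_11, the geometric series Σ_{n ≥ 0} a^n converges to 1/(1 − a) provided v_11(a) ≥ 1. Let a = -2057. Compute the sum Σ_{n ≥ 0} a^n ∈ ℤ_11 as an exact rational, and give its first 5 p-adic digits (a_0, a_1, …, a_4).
Σ a^n = 1/(1 − a) = 1/2058;  first 5 digits = (1, 0, 5, 9, 2)

v_11(a) = 2 ≥ 1, so the series converges in ℤ_11 to 1/(1 − a) = 1/(1 − (-2057)) = 1/2058. Expand this rational in ℤ_11: compute digits iteratively via d_i = x_i mod 11, x_{i+1} = (x_i − d_i)/11. The first 5 digits are (1, 0, 5, 9, 2).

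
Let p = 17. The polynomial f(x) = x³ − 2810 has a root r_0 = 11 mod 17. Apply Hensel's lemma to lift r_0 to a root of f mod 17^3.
r_2 = 3292 (mod 4913)

Hensel: r_{i+1} = r_i − f(r_i)/f′(r_i) mod 17^{i+2}, where f′(x) = 3x². Iterate:
  r_0 = 11 (mod 17)
  r_1 = 113 (mod 289)
  r_2 = 3292 (mod 4913)
Final: r = 3292 with f(r) ≡ 0 mod 17^3.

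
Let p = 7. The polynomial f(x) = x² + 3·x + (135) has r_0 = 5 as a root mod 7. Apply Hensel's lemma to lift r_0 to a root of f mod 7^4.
r_3 = 327 (mod 2401)

Hensel: r_{i+1} = r_i − f(r_i)·(f′(r_i))^{-1} mod 7^{i+2}, f′(x) = 2x + 3. Iterate:
  r_0 = 5 (mod 7)
  r_1 = 33 (mod 49)
  r_2 = 327 (mod 343)
  r_3 = 327 (mod 2401)
Final: r = 327 satisfies f(r) ≡ 0 mod 7^4.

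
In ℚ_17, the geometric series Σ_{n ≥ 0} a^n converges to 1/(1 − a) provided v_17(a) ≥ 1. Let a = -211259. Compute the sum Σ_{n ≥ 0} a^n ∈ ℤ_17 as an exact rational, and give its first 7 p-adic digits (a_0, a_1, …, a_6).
Σ a^n = 1/(1 − a) = 1/211260;  first 7 digits = (1, 0, 0, 8, 14, 16, 12)

v_17(a) = 3 ≥ 1, so the series converges in ℤ_17 to 1/(1 − a) = 1/(1 − (-211259)) = 1/211260. Expand this rational in ℤ_17: compute digits iteratively via d_i = x_i mod 17, x_{i+1} = (x_i − d_i)/17. The first 7 digits are (1, 0, 0, 8, 14, 16, 12).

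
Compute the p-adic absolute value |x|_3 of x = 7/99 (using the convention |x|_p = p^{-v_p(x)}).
|7/99|_3 = 9

Step 1 — compute v_3(x) by factoring powers of 3 out of the numerator and denominator: v_3(7/99) = -2. Step 2 — apply |x|_p = p^{-v_p(x)} = 3^{2} = 9.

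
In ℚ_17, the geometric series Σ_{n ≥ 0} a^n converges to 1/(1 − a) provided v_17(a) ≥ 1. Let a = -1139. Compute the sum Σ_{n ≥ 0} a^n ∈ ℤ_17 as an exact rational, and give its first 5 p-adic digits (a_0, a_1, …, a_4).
Σ a^n = 1/(1 − a) = 1/1140;  first 5 digits = (1, 1, 14, 9, 4)

v_17(a) = 1 ≥ 1, so the series converges in ℤ_17 to 1/(1 − a) = 1/(1 − (-1139)) = 1/1140. Expand this rational in ℤ_17: compute digits iteratively via d_i = x_i mod 17, x_{i+1} = (x_i − d_i)/17. The first 5 digits are (1, 1, 14, 9, 4).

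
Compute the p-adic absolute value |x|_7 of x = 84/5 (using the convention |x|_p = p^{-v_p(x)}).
|84/5|_7 = 1/7

Step 1 — compute v_7(x) by factoring powers of 7 out of the numerator and denominator: v_7(84/5) = 1. Step 2 — apply |x|_p = p^{-v_p(x)} = 7^{-1} = 1/7.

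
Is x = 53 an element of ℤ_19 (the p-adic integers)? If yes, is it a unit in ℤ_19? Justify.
x ∈ ℤ_19^× (unit); v_19(x) = 0

ℤ_19 = {x ∈ ℚ_19 : v_19(x) ≥ 0} and ℤ_19^× = {x ∈ ℤ_19 : v_19(x) = 0}. Here v_19(53) = v_19(num) − v_19(den) = 0; compare against these criteria.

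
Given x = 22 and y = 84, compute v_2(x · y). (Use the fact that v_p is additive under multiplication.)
v_2(1848) = 3

v_p(x) = 1 (factor: 22 = 2^1 · 11); v_p(y) = 2 (factor: 84 = 2^2 · 21). Additivity: v_p(xy) = v_p(x) + v_p(y) = 1 + 2 = 3. (Direct check: xy = 1848 = 2^3 · (231).)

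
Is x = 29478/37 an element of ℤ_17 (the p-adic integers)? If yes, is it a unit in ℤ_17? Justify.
x ∈ ℤ_17 but not a unit; v_17(x) = 3 > 0

ℤ_17 = {x ∈ ℚ_17 : v_17(x) ≥ 0} and ℤ_17^× = {x ∈ ℤ_17 : v_17(x) = 0}. Here v_17(29478/37) = v_17(num) − v_17(den) = 3; compare against these criteria.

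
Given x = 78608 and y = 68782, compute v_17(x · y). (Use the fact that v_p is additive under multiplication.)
v_17(5406815456) = 6

v_p(x) = 3 (factor: 78608 = 17^3 · 16); v_p(y) = 3 (factor: 68782 = 17^3 · 14). Additivity: v_p(xy) = v_p(x) + v_p(y) = 3 + 3 = 6. (Direct check: xy = 5406815456 = 17^6 · (224).)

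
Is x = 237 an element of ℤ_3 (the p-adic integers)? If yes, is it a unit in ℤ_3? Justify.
x ∈ ℤ_3 but not a unit; v_3(x) = 1 > 0

ℤ_3 = {x ∈ ℚ_3 : v_3(x) ≥ 0} and ℤ_3^× = {x ∈ ℤ_3 : v_3(x) = 0}. Here v_3(237) = v_3(num) − v_3(den) = 1; compare against these criteria.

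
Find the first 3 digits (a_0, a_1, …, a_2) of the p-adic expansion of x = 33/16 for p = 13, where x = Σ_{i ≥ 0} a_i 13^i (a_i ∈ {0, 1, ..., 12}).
(a_0, …, a_2) = (11, 5, 2)

v_13(33/16) = 0 (numerator and denominator both coprime to 13), so x ∈ ℤ_13^×. Compute digits iteratively via a_i = x_i mod 13, x_{i+1} = (x_i − a_i)/13, with x_0 = x:
  x_0 = 33/16;  a_0 = 11;  x_1 = (x_0 − 11)/13 = -11/16
  x_1 = -11/16;  a_1 = 5;  x_2 = (x_1 − 5)/13 = -7/16
  x_2 = -7/16;  a_2 = 2;  x_3 = (x_2 − 2)/13 = -3/16
Digits: (11, 5, 2).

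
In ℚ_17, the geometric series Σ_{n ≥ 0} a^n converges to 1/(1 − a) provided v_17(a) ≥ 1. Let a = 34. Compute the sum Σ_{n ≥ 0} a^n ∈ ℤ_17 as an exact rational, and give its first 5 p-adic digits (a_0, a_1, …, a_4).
Σ a^n = 1/(1 − a) = -1/33;  first 5 digits = (1, 2, 4, 8, 16)

v_17(a) = 1 ≥ 1, so the series converges in ℤ_17 to 1/(1 − a) = 1/(1 − 34) = -1/33. Expand this rational in ℤ_17: compute digits iteratively via d_i = x_i mod 17, x_{i+1} = (x_i − d_i)/17. The first 5 digits are (1, 2, 4, 8, 16).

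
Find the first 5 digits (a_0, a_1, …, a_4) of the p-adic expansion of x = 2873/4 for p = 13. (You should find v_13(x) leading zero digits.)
(a_0, …, a_4) = (0, 0, 1, 10, 9)

v_13(2873/4) = 2, so a_0 = ... = a_1 = 0. Factor out: x = 13^2 · u with u = 17/4 a unit in ℤ_13. Expand u iteratively via a_{v+i} = u_i mod 13, u_{i+1} = (u_i − a_{v+i})/13:
  u_0 = 17/4;  a_2 = 1;  u_1 = (u_0 − 1)/13 = 1/4
  u_1 = 1/4;  a_3 = 10;  u_2 = (u_1 − 10)/13 = -3/4
  u_2 = -3/4;  a_4 = 9;  u_3 = (u_2 − 9)/13 = -3/4
Digits: (0, 0, 1, 10, 9).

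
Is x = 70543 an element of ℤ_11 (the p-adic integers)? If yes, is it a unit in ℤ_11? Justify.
x ∈ ℤ_11 but not a unit; v_11(x) = 3 > 0

ℤ_11 = {x ∈ ℚ_11 : v_11(x) ≥ 0} and ℤ_11^× = {x ∈ ℤ_11 : v_11(x) = 0}. Here v_11(70543) = v_11(num) − v_11(den) = 3; compare against these criteria.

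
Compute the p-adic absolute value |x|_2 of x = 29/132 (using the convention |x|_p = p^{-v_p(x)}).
|29/132|_2 = 4

Step 1 — compute v_2(x) by factoring powers of 2 out of the numerator and denominator: v_2(29/132) = -2. Step 2 — apply |x|_p = p^{-v_p(x)} = 2^{2} = 4.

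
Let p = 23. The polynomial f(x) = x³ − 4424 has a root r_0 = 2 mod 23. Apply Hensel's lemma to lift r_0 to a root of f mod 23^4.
r_3 = 175998 (mod 279841)

Hensel: r_{i+1} = r_i − f(r_i)/f′(r_i) mod 23^{i+2}, where f′(x) = 3x². Iterate:
  r_0 = 2 (mod 23)
  r_1 = 370 (mod 529)
  r_2 = 5660 (mod 12167)
  r_3 = 175998 (mod 279841)
Final: r = 175998 with f(r) ≡ 0 mod 23^4.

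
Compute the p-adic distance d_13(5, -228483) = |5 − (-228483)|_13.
d_13(5, -228483) = 1/28561

Step 1 — x − y = 5 − (-228483) = 228488. Step 2 — v_13(228488) = 4 (factor: 228488 = (13^4 · 8); the sign does not affect v_p). Step 3 — |x − y|_13 = 13^{-4} = 1/28561.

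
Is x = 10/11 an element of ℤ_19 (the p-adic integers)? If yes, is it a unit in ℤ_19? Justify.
x ∈ ℤ_19^× (unit); v_19(x) = 0

ℤ_19 = {x ∈ ℚ_19 : v_19(x) ≥ 0} and ℤ_19^× = {x ∈ ℤ_19 : v_19(x) = 0}. Here v_19(10/11) = v_19(num) − v_19(den) = 0; compare against these criteria.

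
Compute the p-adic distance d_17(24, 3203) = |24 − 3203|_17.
d_17(24, 3203) = 1/289

Step 1 — x − y = 24 − 3203 = -3179. Step 2 — v_17(-3179) = 2 (factor: -3179 = −(17^2 · 11); the sign does not affect v_p). Step 3 — |x − y|_17 = 17^{-2} = 1/289.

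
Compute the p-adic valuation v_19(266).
v_19(266) = 1

v_19(n) is the largest exponent k such that 19^k divides n. Factor out: 266 = 19^1 · 14. (Sign doesn't affect v_p.) So v_19(266) = 1.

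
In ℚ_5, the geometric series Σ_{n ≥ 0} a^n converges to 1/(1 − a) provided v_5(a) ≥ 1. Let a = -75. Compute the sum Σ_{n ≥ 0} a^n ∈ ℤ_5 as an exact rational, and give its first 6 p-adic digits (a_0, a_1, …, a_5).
Σ a^n = 1/(1 − a) = 1/76;  first 6 digits = (1, 0, 2, 4, 3, 1)

v_5(a) = 2 ≥ 1, so the series converges in ℤ_5 to 1/(1 − a) = 1/(1 − (-75)) = 1/76. Expand this rational in ℤ_5: compute digits iteratively via d_i = x_i mod 5, x_{i+1} = (x_i − d_i)/5. The first 6 digits are (1, 0, 2, 4, 3, 1).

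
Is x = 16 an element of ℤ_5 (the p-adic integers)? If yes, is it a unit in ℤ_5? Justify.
x ∈ ℤ_5^× (unit); v_5(x) = 0

ℤ_5 = {x ∈ ℚ_5 : v_5(x) ≥ 0} and ℤ_5^× = {x ∈ ℤ_5 : v_5(x) = 0}. Here v_5(16) = v_5(num) − v_5(den) = 0; compare against these criteria.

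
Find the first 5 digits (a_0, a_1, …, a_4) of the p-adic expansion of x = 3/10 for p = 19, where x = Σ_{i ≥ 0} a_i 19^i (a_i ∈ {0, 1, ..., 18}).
(a_0, …, a_4) = (6, 13, 5, 13, 5)

v_19(3/10) = 0 (numerator and denominator both coprime to 19), so x ∈ ℤ_19^×. Compute digits iteratively via a_i = x_i mod 19, x_{i+1} = (x_i − a_i)/19, with x_0 = x:
  x_0 = 3/10;  a_0 = 6;  x_1 = (x_0 − 6)/19 = -3/10
  x_1 = -3/10;  a_1 = 13;  x_2 = (x_1 − 13)/19 = -7/10
  x_2 = -7/10;  a_2 = 5;  x_3 = (x_2 − 5)/19 = -3/10
  x_3 = -3/10;  a_3 = 13;  x_4 = (x_3 − 13)/19 = -7/10
  x_4 = -7/10;  a_4 = 5;  x_5 = (x_4 − 5)/19 = -3/10
Digits: (6, 13, 5, 13, 5).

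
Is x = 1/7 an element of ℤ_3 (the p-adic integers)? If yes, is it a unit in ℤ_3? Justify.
x ∈ ℤ_3^× (unit); v_3(x) = 0

ℤ_3 = {x ∈ ℚ_3 : v_3(x) ≥ 0} and ℤ_3^× = {x ∈ ℤ_3 : v_3(x) = 0}. Here v_3(1/7) = v_3(num) − v_3(den) = 0; compare against these criteria.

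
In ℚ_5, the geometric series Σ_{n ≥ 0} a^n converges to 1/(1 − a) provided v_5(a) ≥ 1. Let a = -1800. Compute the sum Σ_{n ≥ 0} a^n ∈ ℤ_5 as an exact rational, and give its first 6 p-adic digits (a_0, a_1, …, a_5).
Σ a^n = 1/(1 − a) = 1/1801;  first 6 digits = (1, 0, 3, 0, 1, 1)

v_5(a) = 2 ≥ 1, so the series converges in ℤ_5 to 1/(1 − a) = 1/(1 − (-1800)) = 1/1801. Expand this rational in ℤ_5: compute digits iteratively via d_i = x_i mod 5, x_{i+1} = (x_i − d_i)/5. The first 6 digits are (1, 0, 3, 0, 1, 1).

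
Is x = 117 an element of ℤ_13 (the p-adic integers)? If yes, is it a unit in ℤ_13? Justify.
x ∈ ℤ_13 but not a unit; v_13(x) = 1 > 0

ℤ_13 = {x ∈ ℚ_13 : v_13(x) ≥ 0} and ℤ_13^× = {x ∈ ℤ_13 : v_13(x) = 0}. Here v_13(117) = v_13(num) − v_13(den) = 1; compare against these criteria.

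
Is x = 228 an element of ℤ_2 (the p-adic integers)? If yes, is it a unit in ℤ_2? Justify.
x ∈ ℤ_2 but not a unit; v_2(x) = 2 > 0

ℤ_2 = {x ∈ ℚ_2 : v_2(x) ≥ 0} and ℤ_2^× = {x ∈ ℤ_2 : v_2(x) = 0}. Here v_2(228) = v_2(num) − v_2(den) = 2; compare against these criteria.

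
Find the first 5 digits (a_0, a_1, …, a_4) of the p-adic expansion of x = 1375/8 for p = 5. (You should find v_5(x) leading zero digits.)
(a_0, …, a_4) = (0, 0, 0, 2, 3)

v_5(1375/8) = 3, so a_0 = ... = a_2 = 0. Factor out: x = 5^3 · u with u = 11/8 a unit in ℤ_5. Expand u iteratively via a_{v+i} = u_i mod 5, u_{i+1} = (u_i − a_{v+i})/5:
  u_0 = 11/8;  a_3 = 2;  u_1 = (u_0 − 2)/5 = -1/8
  u_1 = -1/8;  a_4 = 3;  u_2 = (u_1 − 3)/5 = -5/8
Digits: (0, 0, 0, 2, 3).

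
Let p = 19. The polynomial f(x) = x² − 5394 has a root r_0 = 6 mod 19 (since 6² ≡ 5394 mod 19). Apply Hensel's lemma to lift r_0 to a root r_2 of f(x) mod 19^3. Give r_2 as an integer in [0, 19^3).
r_2 = 272 (mod 6859)

Hensel's recurrence: r_{i+1} = r_i − f(r_i)·(f′(r_i))^{-1} mod 19^{i+2}, with f′(x) = 2x. Iterate:
  r_0 = 6 (mod 19)
  r_1 = 272 (mod 361)
  r_2 = 272 (mod 6859)
Final: r_2 = 272, and one checks f(r_2) ≡ 0 mod 19^3.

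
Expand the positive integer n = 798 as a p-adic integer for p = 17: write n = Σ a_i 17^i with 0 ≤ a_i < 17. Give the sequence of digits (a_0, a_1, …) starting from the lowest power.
(a_0, a_1, …) = (16, 12, 2)

Repeated division by 17 gives the digits low-to-high: 798 = 16 + 12·17^1 + 2·17^2. Digit sequence: (16, 12, 2).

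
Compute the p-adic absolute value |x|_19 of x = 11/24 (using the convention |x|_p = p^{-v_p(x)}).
|11/24|_19 = 1

Step 1 — compute v_19(x) by factoring powers of 19 out of the numerator and denominator: v_19(11/24) = 0. Step 2 — apply |x|_p = p^{-v_p(x)} = 19^{0} = 1.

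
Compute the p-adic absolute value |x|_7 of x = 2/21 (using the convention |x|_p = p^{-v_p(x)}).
|2/21|_7 = 7

Step 1 — compute v_7(x) by factoring powers of 7 out of the numerator and denominator: v_7(2/21) = -1. Step 2 — apply |x|_p = p^{-v_p(x)} = 7^{1} = 7.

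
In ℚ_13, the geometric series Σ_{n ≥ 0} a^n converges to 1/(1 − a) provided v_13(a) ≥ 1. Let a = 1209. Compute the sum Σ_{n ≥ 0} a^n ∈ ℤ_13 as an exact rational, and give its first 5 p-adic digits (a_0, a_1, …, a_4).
Σ a^n = 1/(1 − a) = -1/1208;  first 5 digits = (1, 2, 11, 10, 8)

v_13(a) = 1 ≥ 1, so the series converges in ℤ_13 to 1/(1 − a) = 1/(1 − 1209) = -1/1208. Expand this rational in ℤ_13: compute digits iteratively via d_i = x_i mod 13, x_{i+1} = (x_i − d_i)/13. The first 5 digits are (1, 2, 11, 10, 8).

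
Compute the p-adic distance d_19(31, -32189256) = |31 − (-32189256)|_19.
d_19(31, -32189256) = 1/2476099

Step 1 — x − y = 31 − (-32189256) = 32189287. Step 2 — v_19(32189287) = 5 (factor: 32189287 = (19^5 · 13); the sign does not affect v_p). Step 3 — |x − y|_19 = 19^{-5} = 1/2476099.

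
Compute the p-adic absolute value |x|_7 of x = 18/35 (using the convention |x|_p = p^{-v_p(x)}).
|18/35|_7 = 7

Step 1 — compute v_7(x) by factoring powers of 7 out of the numerator and denominator: v_7(18/35) = -1. Step 2 — apply |x|_p = p^{-v_p(x)} = 7^{1} = 7.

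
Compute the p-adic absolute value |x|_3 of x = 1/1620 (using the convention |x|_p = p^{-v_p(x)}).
|1/1620|_3 = 81

Step 1 — compute v_3(x) by factoring powers of 3 out of the numerator and denominator: v_3(1/1620) = -4. Step 2 — apply |x|_p = p^{-v_p(x)} = 3^{4} = 81.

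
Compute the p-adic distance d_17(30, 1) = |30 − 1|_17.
d_17(30, 1) = 1

Step 1 — x − y = 30 − 1 = 29. Step 2 — v_17(29) = 0 (factor: 29 = (17^0 · 29); the sign does not affect v_p). Step 3 — |x − y|_17 = 17^{0} = 1.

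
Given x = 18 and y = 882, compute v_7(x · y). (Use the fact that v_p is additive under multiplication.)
v_7(15876) = 2

v_p(x) = 0 (factor: 18 = 7^0 · 18); v_p(y) = 2 (factor: 882 = 7^2 · 18). Additivity: v_p(xy) = v_p(x) + v_p(y) = 0 + 2 = 2. (Direct check: xy = 15876 = 7^2 · (324).)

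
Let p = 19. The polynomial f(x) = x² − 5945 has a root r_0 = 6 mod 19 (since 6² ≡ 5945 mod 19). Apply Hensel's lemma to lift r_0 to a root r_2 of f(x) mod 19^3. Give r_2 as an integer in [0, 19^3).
r_2 = 5041 (mod 6859)

Hensel's recurrence: r_{i+1} = r_i − f(r_i)·(f′(r_i))^{-1} mod 19^{i+2}, with f′(x) = 2x. Iterate:
  r_0 = 6 (mod 19)
  r_1 = 348 (mod 361)
  r_2 = 5041 (mod 6859)
Final: r_2 = 5041, and one checks f(r_2) ≡ 0 mod 19^3.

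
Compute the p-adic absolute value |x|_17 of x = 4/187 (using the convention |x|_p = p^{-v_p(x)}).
|4/187|_17 = 17

Step 1 — compute v_17(x) by factoring powers of 17 out of the numerator and denominator: v_17(4/187) = -1. Step 2 — apply |x|_p = p^{-v_p(x)} = 17^{1} = 17.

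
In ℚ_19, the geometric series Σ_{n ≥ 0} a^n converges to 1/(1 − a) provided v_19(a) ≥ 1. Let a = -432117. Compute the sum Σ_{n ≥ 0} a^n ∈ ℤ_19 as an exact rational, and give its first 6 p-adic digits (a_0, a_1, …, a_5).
Σ a^n = 1/(1 − a) = 1/432118;  first 6 digits = (1, 0, 0, 13, 15, 18)

v_19(a) = 3 ≥ 1, so the series converges in ℤ_19 to 1/(1 − a) = 1/(1 − (-432117)) = 1/432118. Expand this rational in ℤ_19: compute digits iteratively via d_i = x_i mod 19, x_{i+1} = (x_i − d_i)/19. The first 6 digits are (1, 0, 0, 13, 15, 18).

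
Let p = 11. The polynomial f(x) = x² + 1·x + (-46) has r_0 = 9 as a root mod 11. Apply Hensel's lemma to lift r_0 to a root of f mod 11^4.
r_3 = 3210 (mod 14641)

Hensel: r_{i+1} = r_i − f(r_i)·(f′(r_i))^{-1} mod 11^{i+2}, f′(x) = 2x + 1. Iterate:
  r_0 = 9 (mod 11)
  r_1 = 64 (mod 121)
  r_2 = 548 (mod 1331)
  r_3 = 3210 (mod 14641)
Final: r = 3210 satisfies f(r) ≡ 0 mod 11^4.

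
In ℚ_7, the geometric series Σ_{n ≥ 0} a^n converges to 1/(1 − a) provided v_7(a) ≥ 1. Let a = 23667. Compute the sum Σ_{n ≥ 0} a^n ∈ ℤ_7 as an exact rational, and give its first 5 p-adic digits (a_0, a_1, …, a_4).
Σ a^n = 1/(1 − a) = -1/23666;  first 5 digits = (1, 0, 0, 6, 2)

v_7(a) = 3 ≥ 1, so the series converges in ℤ_7 to 1/(1 − a) = 1/(1 − 23667) = -1/23666. Expand this rational in ℤ_7: compute digits iteratively via d_i = x_i mod 7, x_{i+1} = (x_i − d_i)/7. The first 5 digits are (1, 0, 0, 6, 2).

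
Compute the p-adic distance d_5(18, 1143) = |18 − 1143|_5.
d_5(18, 1143) = 1/125

Step 1 — x − y = 18 − 1143 = -1125. Step 2 — v_5(-1125) = 3 (factor: -1125 = −(5^3 · 9); the sign does not affect v_p). Step 3 — |x − y|_5 = 5^{-3} = 1/125.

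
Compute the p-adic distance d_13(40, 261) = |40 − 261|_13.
d_13(40, 261) = 1/13

Step 1 — x − y = 40 − 261 = -221. Step 2 — v_13(-221) = 1 (factor: -221 = −(13^1 · 17); the sign does not affect v_p). Step 3 — |x − y|_13 = 13^{-1} = 1/13.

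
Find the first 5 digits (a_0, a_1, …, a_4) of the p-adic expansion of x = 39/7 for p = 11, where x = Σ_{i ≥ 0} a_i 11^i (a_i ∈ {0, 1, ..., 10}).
(a_0, …, a_4) = (4, 8, 4, 9, 7)

v_11(39/7) = 0 (numerator and denominator both coprime to 11), so x ∈ ℤ_11^×. Compute digits iteratively via a_i = x_i mod 11, x_{i+1} = (x_i − a_i)/11, with x_0 = x:
  x_0 = 39/7;  a_0 = 4;  x_1 = (x_0 − 4)/11 = 1/7
  x_1 = 1/7;  a_1 = 8;  x_2 = (x_1 − 8)/11 = -5/7
  x_2 = -5/7;  a_2 = 4;  x_3 = (x_2 − 4)/11 = -3/7
  x_3 = -3/7;  a_3 = 9;  x_4 = (x_3 − 9)/11 = -6/7
  x_4 = -6/7;  a_4 = 7;  x_5 = (x_4 − 7)/11 = -5/7
Digits: (4, 8, 4, 9, 7).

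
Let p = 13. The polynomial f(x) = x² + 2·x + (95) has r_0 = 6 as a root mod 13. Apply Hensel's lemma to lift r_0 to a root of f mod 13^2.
r_1 = 32 (mod 169)

Hensel: r_{i+1} = r_i − f(r_i)·(f′(r_i))^{-1} mod 13^{i+2}, f′(x) = 2x + 2. Iterate:
  r_0 = 6 (mod 13)
  r_1 = 32 (mod 169)
Final: r = 32 satisfies f(r) ≡ 0 mod 13^2.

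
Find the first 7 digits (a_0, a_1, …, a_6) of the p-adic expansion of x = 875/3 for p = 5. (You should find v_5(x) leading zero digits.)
(a_0, …, a_6) = (0, 0, 0, 4, 3, 1, 3)

v_5(875/3) = 3, so a_0 = ... = a_2 = 0. Factor out: x = 5^3 · u with u = 7/3 a unit in ℤ_5. Expand u iteratively via a_{v+i} = u_i mod 5, u_{i+1} = (u_i − a_{v+i})/5:
  u_0 = 7/3;  a_3 = 4;  u_1 = (u_0 − 4)/5 = -1/3
  u_1 = -1/3;  a_4 = 3;  u_2 = (u_1 − 3)/5 = -2/3
  u_2 = -2/3;  a_5 = 1;  u_3 = (u_2 − 1)/5 = -1/3
  u_3 = -1/3;  a_6 = 3;  u_4 = (u_3 − 3)/5 = -2/3
Digits: (0, 0, 0, 4, 3, 1, 3).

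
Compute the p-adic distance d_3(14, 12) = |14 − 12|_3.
d_3(14, 12) = 1

Step 1 — x − y = 14 − 12 = 2. Step 2 — v_3(2) = 0 (factor: 2 = (3^0 · 2); the sign does not affect v_p). Step 3 — |x − y|_3 = 3^{0} = 1.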